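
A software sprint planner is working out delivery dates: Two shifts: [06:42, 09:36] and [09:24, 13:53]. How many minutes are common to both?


Interval A: [402, 576] minutes from midnight
Interval B: [564, 833] minutes from midnight
Overlap start = max(402, 564) = 564
Overlap end = min(576, 833) = 576
Overlap = 576 - 564 = 12 minutes

12


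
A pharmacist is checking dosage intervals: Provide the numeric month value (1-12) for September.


Calendar month order:
8. August
9. September <--
10. October
September is month number 9

9


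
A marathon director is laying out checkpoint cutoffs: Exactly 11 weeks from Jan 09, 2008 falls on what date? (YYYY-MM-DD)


Start: 2008-01-09
Weeks to add: 11
Convert to days: 11 x 7 = 77 days
Add 77 days to 2008-01-09
Result: 2008-03-26

2008-03-26


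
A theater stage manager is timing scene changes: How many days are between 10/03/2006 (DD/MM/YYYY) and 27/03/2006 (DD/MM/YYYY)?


Start date: 2006-03-10
End date: 2006-03-27
Mar 2006: +17 days
Total: 17 days

17


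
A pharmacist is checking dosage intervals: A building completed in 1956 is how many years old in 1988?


Birth year: 1956
Current year: 1988
Age = current year - birth year
Age = 1988 - 1956 = 32

32


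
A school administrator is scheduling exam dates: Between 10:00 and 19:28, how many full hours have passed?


Start: 10:00
End: 19:28
Hour difference: 19 - 10 = 9 hours
Minute difference: 28 - 0 = 28 minutes
Total minutes: 568
Complete hours: 568 / 60 = 9 (remainder 28)

9


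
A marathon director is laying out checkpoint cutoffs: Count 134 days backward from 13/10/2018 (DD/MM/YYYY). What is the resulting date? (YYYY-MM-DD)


Start: 2018-10-13
Subtracting 134 days
Days already passed in October: 13
After going back through October: 121 more days to subtract
September 2018: 30 days, 91 remaining
August 2018: 31 days, 60 remaining
July 2018: 31 days, 29 remaining
June 2018 has 30 days, need 29
Result: 2018-06-01

2018-06-01


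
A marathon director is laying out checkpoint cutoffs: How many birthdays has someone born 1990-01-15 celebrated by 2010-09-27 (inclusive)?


Birth: 1990-01-15
Reference: 2010-09-27
Year difference: 2010 - 1990 = 20
Has birthday (01-15) occurred by 09-27? Yes
Age in full years: 20

20


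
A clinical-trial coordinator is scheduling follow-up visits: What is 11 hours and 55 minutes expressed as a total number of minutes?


Hours: 11
Minutes: 55
Convert hours to minutes: 11 x 60 = 660
Add remaining minutes: 660 + 55 = 715

715


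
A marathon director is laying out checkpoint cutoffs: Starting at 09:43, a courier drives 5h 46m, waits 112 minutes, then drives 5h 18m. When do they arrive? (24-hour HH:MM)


Depart: 09:43
Leg 1: +346 min -> 15:29
Layover: +112 min -> 17:21
Leg 2: +318 min -> 22:39
Total travel: 776 minutes = 12h 56m
Arrival: 22:39

22:39


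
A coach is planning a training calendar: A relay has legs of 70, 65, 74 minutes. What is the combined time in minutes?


Durations: 70, 65, 74
Running sum: 70
+ 65 = 135
+ 74 = 209
Total duration: 209 minutes
That is 3 hours and 29 minutes

209


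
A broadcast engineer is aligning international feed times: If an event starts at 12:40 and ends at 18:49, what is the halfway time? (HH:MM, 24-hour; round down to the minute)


Start time: 12:40 = 760 minutes from midnight
End time: 18:49 = 1129 minutes from midnight
Sum: 760 + 1129 = 1889
Midpoint: 1889 / 2 = 944 minutes
Convert: 944 / 60 = 15 hours, 44 minutes
Result: 15:44

15:44


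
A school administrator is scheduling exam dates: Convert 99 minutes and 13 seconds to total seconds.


Minutes: 99
Extra seconds: 13
Seconds per minute: 60
Minutes to seconds: 99 x 60 = 5940
Total: 5940 + 13 = 5953

5953


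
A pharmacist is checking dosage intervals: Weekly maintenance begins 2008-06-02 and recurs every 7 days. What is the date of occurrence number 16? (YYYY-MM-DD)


First occurrence: 2008-06-02 (occurrence 1)
Each occurrence is 7 days after the previous.
Occurrence 16 is 15 weeks after the first.
15 weeks = 105 days
2008-06-02 + 105 days = 2008-09-15

2008-09-15


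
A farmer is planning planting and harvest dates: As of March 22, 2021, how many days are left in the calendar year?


Start: March 22, 2021
End: December 31, 2021
Days left in March: 9
April: 30
May: 31
June: 30
July: 31
... plus remaining months
Sum of remaining months: 275
Total: 9 + 275 = 284

284


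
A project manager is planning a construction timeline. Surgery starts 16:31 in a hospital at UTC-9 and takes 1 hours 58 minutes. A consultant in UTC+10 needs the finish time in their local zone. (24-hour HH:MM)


Start: 16:31 in UTC-9
Step 1 - add duration:
  minutes: 31 + 58 = 89 (carry 1h)
  hours: 16 + 1 + 1 = 18
  end in UTC-9: 18:29
Step 2 - convert UTC-9 -> UTC+10:
  offset difference: 10 - (-9) = 19 hours
  18 + (19) = 37 -> mod 24 = 13
Result: 13:29 in UTC+10

13:29


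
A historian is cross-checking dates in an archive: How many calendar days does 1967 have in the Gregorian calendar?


Year: 1967
Check leap year rules:
Divisible by 4? No
1967 is not a leap year
Days: 365

365


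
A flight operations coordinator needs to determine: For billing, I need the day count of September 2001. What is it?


Month: September
Year: 2001
September is a 30-day month
Total: 30 days

30


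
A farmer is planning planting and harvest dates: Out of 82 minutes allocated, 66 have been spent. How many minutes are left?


Total budget: 82 minutes
Time used: 66 minutes
Remaining: 82 - 66 = 16 minutes
Percent used: 80.5%
Percent remaining: 19.5%

16


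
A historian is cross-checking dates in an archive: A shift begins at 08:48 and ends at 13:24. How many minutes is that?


Start time: 08:48 = 528 minutes from midnight
End time: 13:24 = 804 minutes from midnight
Difference: 804 - 528 = 276 minutes
That is 4 hours and 36 minutes

276


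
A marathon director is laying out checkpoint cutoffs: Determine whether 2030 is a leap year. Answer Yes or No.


Year: 2030
Divisible by 4? 2030 / 4 = 507.5 -> No
Not divisible by 4, so NOT a leap year

No


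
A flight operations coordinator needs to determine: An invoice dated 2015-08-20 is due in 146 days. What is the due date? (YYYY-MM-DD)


Start: 2015-08-20
Adding 146 days
Days remaining in August: 11
After August: 135 days still to add
September 2015: 30 days, 105 remaining
October 2015: 31 days, 74 remaining
November 2015: 30 days, 44 remaining
December 2015: 31 days, 13 remaining
Result: 2016-01-13

2016-01-13


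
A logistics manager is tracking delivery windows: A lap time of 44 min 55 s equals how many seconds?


Minutes: 44
Seconds: 55
Convert minutes to seconds: 44 x 60 = 2640
Add remaining seconds: 2640 + 55 = 2695

2695


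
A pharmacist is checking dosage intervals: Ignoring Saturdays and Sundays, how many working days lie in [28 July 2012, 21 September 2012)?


Start: 2012-07-28 (Saturday)
End (exclusive): 2012-09-21 (Friday)
Total calendar days: 55
Full weeks: 55 // 7 = 7 -> 35 weekdays
Remaining 6 days starting on Saturday:
  Sat(-), Sun(-), Mon(w), Tue(w), Wed(w), Thu(w) -> 4 weekdays
Total business days: 35 + 4 = 39

39


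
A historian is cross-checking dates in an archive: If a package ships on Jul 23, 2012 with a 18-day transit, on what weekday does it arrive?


Start: 2012-07-23 (Monday)
Step 1 - find target date: add 18 days
  2012-07-23 + 18 days = 2012-08-10
Step 2 - day of week:
  18 mod 7 = 4
  Monday + 4 days -> Friday
Result: Friday (2012-08-10)

Friday


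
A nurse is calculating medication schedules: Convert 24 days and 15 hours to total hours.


Days: 24
Extra hours: 15
Hours per day: 24
Days to hours: 24 x 24 = 576
Total: 576 + 15 = 591

591


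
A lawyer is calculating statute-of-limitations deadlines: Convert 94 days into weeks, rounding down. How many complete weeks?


Total days: 94
Days per week: 7
Division: 94 / 7 = 13 remainder 3
Complete weeks: 13
Remaining days: 3

13


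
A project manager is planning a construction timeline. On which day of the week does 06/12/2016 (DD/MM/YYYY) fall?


Date: 2016-12-06
January 1, 2016 is a Friday
Day of year: 341
Offset from Jan 1: 340 days
340 mod 7 = 4
Result: Tuesday

Tuesday


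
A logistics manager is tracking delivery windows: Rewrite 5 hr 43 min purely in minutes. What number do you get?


Hours: 5
Extra minutes: 43
Minutes per hour: 60
Hours to minutes: 5 x 60 = 300
Total: 300 + 43 = 343

343


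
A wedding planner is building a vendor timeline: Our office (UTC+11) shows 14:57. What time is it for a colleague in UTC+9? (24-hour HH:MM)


Local time: 14:57 at UTC+11 (offset 11h)
Target zone: UTC+9 (offset 9h)
Difference: 9 - (11) = -2 hours
Calculation: 14 + (-2) = 12
Result: 12:57

12:57


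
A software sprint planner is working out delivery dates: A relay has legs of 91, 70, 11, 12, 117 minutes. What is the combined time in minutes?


Durations: 91, 70, 11, 12, 117
Running sum: 91
+ 70 = 161
+ 11 = 172
+ 12 = 184
+ 117 = 301
Total duration: 301 minutes
That is 5 hours and 1 minutes

301


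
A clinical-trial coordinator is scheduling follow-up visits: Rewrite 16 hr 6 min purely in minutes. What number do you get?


Hours: 16
Extra minutes: 6
Minutes per hour: 60
Hours to minutes: 16 x 60 = 960
Total: 960 + 6 = 966

966


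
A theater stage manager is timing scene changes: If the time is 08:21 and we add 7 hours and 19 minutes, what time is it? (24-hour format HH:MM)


Start time: 08:21
Adding: 7 hours 19 minutes
Minutes: 21 + 19 = 40
Hours: 8 + 7 + 0 = 15
Result: 15:40

15:40


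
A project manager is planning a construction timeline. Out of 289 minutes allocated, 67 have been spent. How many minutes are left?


Total budget: 289 minutes
Time used: 67 minutes
Remaining: 289 - 67 = 222 minutes
Percent used: 23.2%
Percent remaining: 76.8%

222


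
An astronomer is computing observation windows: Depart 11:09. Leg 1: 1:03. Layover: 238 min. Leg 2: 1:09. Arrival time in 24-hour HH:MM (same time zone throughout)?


Depart: 11:09
Leg 1: +63 min -> 12:12
Layover: +238 min -> 16:10
Leg 2: +69 min -> 17:19
Total travel: 370 minutes = 6h 10m
Arrival: 17:19

17:19


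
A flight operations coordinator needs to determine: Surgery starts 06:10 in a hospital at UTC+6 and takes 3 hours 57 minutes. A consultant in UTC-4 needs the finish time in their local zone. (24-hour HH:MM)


Start: 06:10 in UTC+6
Step 1 - add duration:
  minutes: 10 + 57 = 67 (carry 1h)
  hours: 6 + 3 + 1 = 10
  end in UTC+6: 10:07
Step 2 - convert UTC+6 -> UTC-4:
  offset difference: -4 - (6) = -10 hours
  10 + (-10) = 0 -> mod 24 = 0
Result: 00:07 in UTC-4

00:07


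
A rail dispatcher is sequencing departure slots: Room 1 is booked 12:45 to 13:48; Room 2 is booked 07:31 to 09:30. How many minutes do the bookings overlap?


Interval A: [765, 828] minutes from midnight
Interval B: [451, 570] minutes from midnight
Overlap start = max(765, 451) = 765
Overlap end = min(828, 570) = 570
End <= start, so the intervals do not overlap: 0 minutes

0


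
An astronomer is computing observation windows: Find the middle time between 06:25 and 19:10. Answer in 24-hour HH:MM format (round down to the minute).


Start time: 06:25 = 385 minutes from midnight
End time: 19:10 = 1150 minutes from midnight
Sum: 385 + 1150 = 1535
Midpoint: 1535 / 2 = 767 minutes
Convert: 767 / 60 = 12 hours, 47 minutes
Result: 12:47

12:47


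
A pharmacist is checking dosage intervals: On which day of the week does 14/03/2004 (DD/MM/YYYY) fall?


Date: 2004-03-14
January 1, 2004 is a Thursday
Day of year: 74
Offset from Jan 1: 73 days
73 mod 7 = 3
Result: Sunday

Sunday


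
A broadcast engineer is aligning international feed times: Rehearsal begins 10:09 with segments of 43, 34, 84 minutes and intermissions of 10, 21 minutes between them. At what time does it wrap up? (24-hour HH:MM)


Start: 10:09 = 609 min from midnight
  after task 1 (43 min): 10:52
  after break (10 min): 11:02
  after task 2 (34 min): 11:36
  after break (21 min): 11:57
  after task 3 (84 min): 13:21
Total elapsed: 192 minutes
End time: 13:21

13:21


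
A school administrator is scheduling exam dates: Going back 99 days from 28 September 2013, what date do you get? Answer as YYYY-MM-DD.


Start: 2013-09-28
Subtracting 99 days
Days already passed in September: 28
After going back through September: 71 more days to subtract
August 2013: 31 days, 40 remaining
July 2013: 31 days, 9 remaining
June 2013 has 30 days, need 9
Result: 2013-06-21

2013-06-21


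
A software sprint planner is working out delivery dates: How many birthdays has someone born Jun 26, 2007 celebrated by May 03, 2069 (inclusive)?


Birth: 2007-06-26
Reference: 2069-05-03
Year difference: 2069 - 2007 = 62
Has birthday (06-26) occurred by 05-03? No
Birthday not yet reached this year -> subtract 1
Age in full years: 61

61


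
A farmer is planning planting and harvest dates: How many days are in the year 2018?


Year: 2018
Check leap year rules:
Divisible by 4? No
2018 is not a leap year
Days: 365

365


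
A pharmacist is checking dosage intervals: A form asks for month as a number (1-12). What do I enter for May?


Calendar month order:
4. April
5. May <--
6. June
May is month number 5

5


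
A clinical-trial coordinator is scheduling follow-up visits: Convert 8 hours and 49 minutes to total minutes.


Hours: 8
Minutes: 49
Convert hours to minutes: 8 x 60 = 480
Add remaining minutes: 480 + 49 = 529

529


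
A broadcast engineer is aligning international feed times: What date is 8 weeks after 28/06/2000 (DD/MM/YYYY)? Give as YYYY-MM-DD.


Start: 2000-06-28
Weeks to add: 8
Convert to days: 8 x 7 = 56 days
Add 56 days to 2000-06-28
Result: 2000-08-23

2000-08-23


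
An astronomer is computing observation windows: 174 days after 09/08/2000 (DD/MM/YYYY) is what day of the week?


Start: 2000-08-09 (Wednesday)
Step 1 - find target date: add 174 days
  2000-08-09 + 174 days = 2001-01-30
Step 2 - day of week:
  174 mod 7 = 6
  Wednesday + 6 days -> Tuesday
Result: Tuesday (2001-01-30)

Tuesday


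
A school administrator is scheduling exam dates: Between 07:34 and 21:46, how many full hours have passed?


Start: 07:34
End: 21:46
Hour difference: 21 - 7 = 14 hours
Minute difference: 46 - 34 = 12 minutes
Total minutes: 852
Complete hours: 852 / 60 = 14 (remainder 12)

14


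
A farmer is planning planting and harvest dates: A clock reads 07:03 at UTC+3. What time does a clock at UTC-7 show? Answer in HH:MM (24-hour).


Local time: 07:03 at UTC+3 (offset 3h)
Target zone: UTC-7 (offset -7h)
Difference: -7 - (3) = -10 hours
Calculation: 7 + (-10) = -3
Wraparound: (-3) mod 24 = 21
Result: 21:03

21:03


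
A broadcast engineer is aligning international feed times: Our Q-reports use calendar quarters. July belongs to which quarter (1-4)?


Month: July (month 7)
Q1: January-March (months 1-3)
Q2: April-June (months 4-6)
Q3: July-September (months 7-9)
Q4: October-December (months 10-12)
Month 7 falls in Q3

3


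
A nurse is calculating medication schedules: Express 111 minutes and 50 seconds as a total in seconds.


Minutes: 111
Seconds: 50
Convert minutes to seconds: 111 x 60 = 6660
Add remaining seconds: 6660 + 50 = 6710

6710


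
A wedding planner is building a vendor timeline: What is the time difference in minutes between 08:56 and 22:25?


Start time: 08:56 = 536 minutes from midnight
End time: 22:25 = 1345 minutes from midnight
Difference: 1345 - 536 = 809 minutes
That is 13 hours and 29 minutes

809


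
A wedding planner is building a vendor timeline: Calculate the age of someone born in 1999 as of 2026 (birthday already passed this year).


Birth year: 1999
Current year: 2026
Age = current year - birth year
Age = 2026 - 1999 = 27

27


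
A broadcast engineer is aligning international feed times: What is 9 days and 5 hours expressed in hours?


Days: 9
Extra hours: 5
Hours per day: 24
Days to hours: 9 x 24 = 216
Total: 216 + 5 = 221

221


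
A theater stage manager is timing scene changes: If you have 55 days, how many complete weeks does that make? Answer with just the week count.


Total days: 55
Days per week: 7
Division: 55 / 7 = 7 remainder 6
Complete weeks: 7
Remaining days: 6

7


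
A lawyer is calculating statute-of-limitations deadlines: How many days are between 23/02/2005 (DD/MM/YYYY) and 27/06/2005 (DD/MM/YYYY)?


Start date: 2005-02-23
End date: 2005-06-27
Feb 2005: +6 days
Mar 2005: +31 days
Apr 2005: +30 days
May 2005: +31 days
Jun 2005: +26 days
Total: 124 days

124


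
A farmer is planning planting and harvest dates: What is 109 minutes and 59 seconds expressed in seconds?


Minutes: 109
Extra seconds: 59
Seconds per minute: 60
Minutes to seconds: 109 x 60 = 6540
Total: 6540 + 59 = 6599

6599


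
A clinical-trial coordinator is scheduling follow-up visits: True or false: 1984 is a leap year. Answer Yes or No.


Year: 1984
Divisible by 4? 1984 / 4 = 496.0 -> Yes
Divisible by 100? 1984 / 100 = 19.84 -> No
Divisible by 4 but not 100, so it IS a leap year

Yes


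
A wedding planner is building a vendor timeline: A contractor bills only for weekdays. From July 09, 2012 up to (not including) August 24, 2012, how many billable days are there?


Start: 2012-07-09 (Monday)
End (exclusive): 2012-08-24 (Friday)
Total calendar days: 46
Full weeks: 46 // 7 = 6 -> 30 weekdays
Remaining 4 days starting on Monday:
  Mon(w), Tue(w), Wed(w), Thu(w) -> 4 weekdays
Total business days: 30 + 4 = 34

34


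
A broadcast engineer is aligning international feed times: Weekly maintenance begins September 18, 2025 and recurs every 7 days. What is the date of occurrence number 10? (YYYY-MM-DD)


First occurrence: 2025-09-18 (occurrence 1)
Each occurrence is 7 days after the previous.
Occurrence 10 is 9 weeks after the first.
9 weeks = 63 days
2025-09-18 + 63 days = 2025-11-20

2025-11-20


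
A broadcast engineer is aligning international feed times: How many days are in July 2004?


Month: July
Year: 2004
July is a 31-day month
Total: 31 days

31


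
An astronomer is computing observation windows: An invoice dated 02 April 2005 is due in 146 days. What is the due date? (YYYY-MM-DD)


Start: 2005-04-02
Adding 146 days
Days remaining in April: 28
After April: 118 days still to add
May 2005: 31 days, 87 remaining
June 2005: 30 days, 57 remaining
July 2005: 31 days, 26 remaining
August 2005 has 31 days, need 26
Result: 2005-08-26

2005-08-26


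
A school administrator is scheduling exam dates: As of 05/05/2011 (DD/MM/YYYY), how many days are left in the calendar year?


Start: May 05, 2011
End: December 31, 2011
Days left in May: 26
June: 30
July: 31
August: 31
September: 30
... plus remaining months
Sum of remaining months: 214
Total: 26 + 214 = 240

240


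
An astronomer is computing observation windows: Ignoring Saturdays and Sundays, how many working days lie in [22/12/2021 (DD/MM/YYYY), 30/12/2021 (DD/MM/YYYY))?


Start: 2021-12-22 (Wednesday)
End (exclusive): 2021-12-30 (Thursday)
Total calendar days: 8
Full weeks: 8 // 7 = 1 -> 5 weekdays
Remaining 1 days starting on Wednesday:
  Wed(w) -> 1 weekdays
Total business days: 5 + 1 = 6

6


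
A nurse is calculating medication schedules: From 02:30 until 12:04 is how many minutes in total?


Start time: 02:30 = 150 minutes from midnight
End time: 12:04 = 724 minutes from midnight
Difference: 724 - 150 = 574 minutes
That is 9 hours and 34 minutes

574


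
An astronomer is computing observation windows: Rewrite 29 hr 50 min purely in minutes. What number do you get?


Hours: 29
Extra minutes: 50
Minutes per hour: 60
Hours to minutes: 29 x 60 = 1740
Total: 1740 + 50 = 1790

1790


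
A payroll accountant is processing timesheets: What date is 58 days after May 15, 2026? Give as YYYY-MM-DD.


Start: 2026-05-15
Adding 58 days
Days remaining in May: 16
After May: 42 days still to add
June 2026: 30 days, 12 remaining
July 2026 has 31 days, need 12
Result: 2026-07-12

2026-07-12


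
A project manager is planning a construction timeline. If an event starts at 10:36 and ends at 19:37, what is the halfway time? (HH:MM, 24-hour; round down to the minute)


Start time: 10:36 = 636 minutes from midnight
End time: 19:37 = 1177 minutes from midnight
Sum: 636 + 1177 = 1813
Midpoint: 1813 / 2 = 906 minutes
Convert: 906 / 60 = 15 hours, 6 minutes
Result: 15:06

15:06


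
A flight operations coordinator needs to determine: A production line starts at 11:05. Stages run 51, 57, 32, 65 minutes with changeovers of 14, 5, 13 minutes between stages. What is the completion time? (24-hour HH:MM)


Start: 11:05 = 665 min from midnight
  after task 1 (51 min): 11:56
  after break (14 min): 12:10
  after task 2 (57 min): 13:07
  after break (5 min): 13:12
  after task 3 (32 min): 13:44
  after break (13 min): 13:57
  after task 4 (65 min): 15:02
Total elapsed: 237 minutes
End time: 15:02

15:02


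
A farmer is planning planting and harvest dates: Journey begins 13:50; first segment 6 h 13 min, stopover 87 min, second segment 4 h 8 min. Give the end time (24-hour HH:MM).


Depart: 13:50
Leg 1: +373 min -> 20:03
Layover: +87 min -> 21:30
Leg 2: +248 min -> 01:38
Total travel: 708 minutes = 11h 48m
Arrival: 01:38

01:38


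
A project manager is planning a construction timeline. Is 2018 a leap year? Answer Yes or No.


Year: 2018
Divisible by 4? 2018 / 4 = 504.5 -> No
Not divisible by 4, so NOT a leap year

No


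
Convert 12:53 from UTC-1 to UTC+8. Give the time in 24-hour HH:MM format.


Local time: 12:53 at UTC-1 (offset -1h)
Target zone: UTC+8 (offset 8h)
Difference: 8 - (-1) = 9 hours
Calculation: 12 + (9) = 21
Result: 21:53

21:53


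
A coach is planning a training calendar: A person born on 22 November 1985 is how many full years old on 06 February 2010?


Birth: 1985-11-22
Reference: 2010-02-06
Year difference: 2010 - 1985 = 25
Has birthday (11-22) occurred by 02-06? No
Birthday not yet reached this year -> subtract 1
Age in full years: 24

24


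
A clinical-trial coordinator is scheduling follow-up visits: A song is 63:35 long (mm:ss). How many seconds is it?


Minutes: 63
Extra seconds: 35
Seconds per minute: 60
Minutes to seconds: 63 x 60 = 3780
Total: 3780 + 35 = 3815

3815


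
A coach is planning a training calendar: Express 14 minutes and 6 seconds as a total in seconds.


Minutes: 14
Seconds: 6
Convert minutes to seconds: 14 x 60 = 840
Add remaining seconds: 840 + 6 = 846

846


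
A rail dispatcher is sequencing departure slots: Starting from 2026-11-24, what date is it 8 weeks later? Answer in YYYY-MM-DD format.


Start: 2026-11-24
Weeks to add: 8
Convert to days: 8 x 7 = 56 days
Add 56 days to 2026-11-24
Result: 2027-01-19

2027-01-19


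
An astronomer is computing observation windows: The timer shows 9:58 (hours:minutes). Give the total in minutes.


Hours: 9
Minutes: 58
Convert hours to minutes: 9 x 60 = 540
Add remaining minutes: 540 + 58 = 598

598


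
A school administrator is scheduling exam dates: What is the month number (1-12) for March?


Calendar month order:
2. February
3. March <--
4. April
March is month number 3

3


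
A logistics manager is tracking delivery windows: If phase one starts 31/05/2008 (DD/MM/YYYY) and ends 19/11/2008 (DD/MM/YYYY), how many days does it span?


Start date: 2008-05-31
End date: 2008-11-19
May 2008: +1 days
Jun 2008: +30 days
Jul 2008: +31 days
... (4 more months)
Total: 172 days

172


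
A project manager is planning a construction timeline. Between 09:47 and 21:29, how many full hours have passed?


Start: 09:47
End: 21:29
Hour difference: 21 - 9 = 12 hours
Minute difference: 29 - 47 = -18 minutes
Total minutes: 702
Complete hours: 702 / 60 = 11 (remainder 42)

11


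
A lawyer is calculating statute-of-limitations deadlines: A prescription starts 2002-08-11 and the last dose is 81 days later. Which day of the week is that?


Start: 2002-08-11 (Sunday)
Step 1 - find target date: add 81 days
  2002-08-11 + 81 days = 2002-10-31
Step 2 - day of week:
  81 mod 7 = 4
  Sunday + 4 days -> Thursday
Result: Thursday (2002-10-31)

Thursday


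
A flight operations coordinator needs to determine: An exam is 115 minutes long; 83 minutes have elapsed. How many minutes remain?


Total budget: 115 minutes
Time used: 83 minutes
Remaining: 115 - 83 = 32 minutes
Percent used: 72.2%
Percent remaining: 27.8%

32


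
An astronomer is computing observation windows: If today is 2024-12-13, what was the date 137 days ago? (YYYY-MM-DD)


Start: 2024-12-13
Subtracting 137 days
Days already passed in December: 13
After going back through December: 124 more days to subtract
November 2024: 30 days, 94 remaining
October 2024: 31 days, 63 remaining
September 2024: 30 days, 33 remaining
August 2024: 31 days, 2 remaining
Result: 2024-07-29

2024-07-29


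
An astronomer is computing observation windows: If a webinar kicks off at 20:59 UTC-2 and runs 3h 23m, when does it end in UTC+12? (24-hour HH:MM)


Start: 20:59 in UTC-2
Step 1 - add duration:
  minutes: 59 + 23 = 82 (carry 1h)
  hours: 20 + 3 + 1 = 24
  end in UTC-2: 00:22
Step 2 - convert UTC-2 -> UTC+12:
  offset difference: 12 - (-2) = 14 hours
  0 + (14) = 14 -> mod 24 = 14
Result: 14:22 in UTC+12

14:22


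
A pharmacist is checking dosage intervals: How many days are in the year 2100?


Year: 2100
Check leap year rules:
Divisible by 4? Yes
Divisible by 100? Yes
Divisible by 400? No
2100 is not a leap year
Days: 365

365


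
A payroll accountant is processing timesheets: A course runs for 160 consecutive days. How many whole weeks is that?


Total days: 160
Days per week: 7
Division: 160 / 7 = 22 remainder 6
Complete weeks: 22
Remaining days: 6

22


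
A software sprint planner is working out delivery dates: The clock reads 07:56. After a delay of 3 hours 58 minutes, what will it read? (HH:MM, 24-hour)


Start time: 07:56
Adding: 3 hours 58 minutes
Minutes: 56 + 58 = 114
Minute overflow: 114 >= 60, so carry 1 hour, minutes = 54
Hours: 7 + 3 + 1 = 11
Result: 11:54

11:54


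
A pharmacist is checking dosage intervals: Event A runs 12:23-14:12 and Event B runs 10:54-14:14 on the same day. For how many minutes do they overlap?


Interval A: [743, 852] minutes from midnight
Interval B: [654, 854] minutes from midnight
Overlap start = max(743, 654) = 743
Overlap end = min(852, 854) = 852
Overlap = 852 - 743 = 109 minutes

109


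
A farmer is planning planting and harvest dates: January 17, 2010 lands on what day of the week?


Date: 2010-01-17
January 1, 2010 is a Friday
Day of year: 17
Offset from Jan 1: 16 days
16 mod 7 = 2
Result: Sunday

Sunday


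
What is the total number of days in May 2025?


Month: May
Year: 2025
May is a 31-day month
Total: 31 days

31


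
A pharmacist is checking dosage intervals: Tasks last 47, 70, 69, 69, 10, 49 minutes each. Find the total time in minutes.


Durations: 47, 70, 69, 69, 10, 49
Running sum: 47
+ 70 = 117
+ 69 = 186
+ 69 = 255
+ 10 = 265
+ 49 = 314
Total duration: 314 minutes
That is 5 hours and 14 minutes

314


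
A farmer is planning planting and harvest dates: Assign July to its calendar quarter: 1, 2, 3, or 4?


Month: July (month 7)
Q1: January-March (months 1-3)
Q2: April-June (months 4-6)
Q3: July-September (months 7-9)
Q4: October-December (months 10-12)
Month 7 falls in Q3

3


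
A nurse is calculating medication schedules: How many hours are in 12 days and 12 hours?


Days: 12
Extra hours: 12
Hours per day: 24
Days to hours: 12 x 24 = 288
Total: 288 + 12 = 300

300


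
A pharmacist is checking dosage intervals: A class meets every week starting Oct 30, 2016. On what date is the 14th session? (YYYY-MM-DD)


First occurrence: 2016-10-30 (occurrence 1)
Each occurrence is 7 days after the previous.
Occurrence 14 is 13 weeks after the first.
13 weeks = 91 days
2016-10-30 + 91 days = 2017-01-29

2017-01-29


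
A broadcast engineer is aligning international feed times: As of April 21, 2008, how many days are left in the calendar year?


Start: April 21, 2008
End: December 31, 2008
Days left in April: 9
May: 31
June: 30
July: 31
August: 31
... plus remaining months
Sum of remaining months: 245
Total: 9 + 245 = 254

254


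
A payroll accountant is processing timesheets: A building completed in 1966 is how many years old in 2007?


Birth year: 1966
Current year: 2007
Age = current year - birth year
Age = 2007 - 1966 = 41

41


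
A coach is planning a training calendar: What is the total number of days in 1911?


Year: 1911
Check leap year rules:
Divisible by 4? No
1911 is not a leap year
Days: 365

365


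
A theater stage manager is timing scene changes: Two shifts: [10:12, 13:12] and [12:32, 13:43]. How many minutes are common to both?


Interval A: [612, 792] minutes from midnight
Interval B: [752, 823] minutes from midnight
Overlap start = max(612, 752) = 752
Overlap end = min(792, 823) = 792
Overlap = 792 - 752 = 40 minutes

40


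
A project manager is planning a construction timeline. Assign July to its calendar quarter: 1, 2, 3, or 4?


Month: July (month 7)
Q1: January-March (months 1-3)
Q2: April-June (months 4-6)
Q3: July-September (months 7-9)
Q4: October-December (months 10-12)
Month 7 falls in Q3

3


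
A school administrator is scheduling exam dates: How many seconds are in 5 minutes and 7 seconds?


Minutes: 5
Seconds: 7
Convert minutes to seconds: 5 x 60 = 300
Add remaining seconds: 300 + 7 = 307

307


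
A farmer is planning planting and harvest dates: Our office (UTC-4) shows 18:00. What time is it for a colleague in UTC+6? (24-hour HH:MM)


Local time: 18:00 at UTC-4 (offset -4h)
Target zone: UTC+6 (offset 6h)
Difference: 6 - (-4) = 10 hours
Calculation: 18 + (10) = 28
Wraparound: (28) mod 24 = 4
Result: 04:00

04:00


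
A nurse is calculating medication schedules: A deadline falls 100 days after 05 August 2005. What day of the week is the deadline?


Start: 2005-08-05 (Friday)
Step 1 - find target date: add 100 days
  2005-08-05 + 100 days = 2005-11-13
Step 2 - day of week:
  100 mod 7 = 2
  Friday + 2 days -> Sunday
Result: Sunday (2005-11-13)

Sunday


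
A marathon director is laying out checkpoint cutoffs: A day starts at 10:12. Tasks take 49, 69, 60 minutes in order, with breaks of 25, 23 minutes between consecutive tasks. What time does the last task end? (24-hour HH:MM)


Start: 10:12 = 612 min from midnight
  after task 1 (49 min): 11:01
  after break (25 min): 11:26
  after task 2 (69 min): 12:35
  after break (23 min): 12:58
  after task 3 (60 min): 13:58
Total elapsed: 226 minutes
End time: 13:58

13:58


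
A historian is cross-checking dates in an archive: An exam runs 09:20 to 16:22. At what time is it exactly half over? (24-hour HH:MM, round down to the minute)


Start time: 09:20 = 560 minutes from midnight
End time: 16:22 = 982 minutes from midnight
Sum: 560 + 982 = 1542
Midpoint: 1542 / 2 = 771 minutes
Convert: 771 / 60 = 12 hours, 51 minutes
Result: 12:51

12:51


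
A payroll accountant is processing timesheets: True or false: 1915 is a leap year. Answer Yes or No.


Year: 1915
Divisible by 4? 1915 / 4 = 478.75 -> No
Not divisible by 4, so NOT a leap year

No


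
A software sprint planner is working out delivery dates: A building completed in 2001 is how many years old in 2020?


Birth year: 2001
Current year: 2020
Age = current year - birth year
Age = 2020 - 2001 = 19

19


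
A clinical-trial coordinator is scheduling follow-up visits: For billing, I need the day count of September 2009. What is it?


Month: September
Year: 2009
September is a 30-day month
Total: 30 days

30


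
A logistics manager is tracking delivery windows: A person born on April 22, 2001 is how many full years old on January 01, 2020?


Birth: 2001-04-22
Reference: 2020-01-01
Year difference: 2020 - 2001 = 19
Has birthday (04-22) occurred by 01-01? No
Birthday not yet reached this year -> subtract 1
Age in full years: 18

18


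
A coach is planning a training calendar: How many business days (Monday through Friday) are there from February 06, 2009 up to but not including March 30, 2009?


Start: 2009-02-06 (Friday)
End (exclusive): 2009-03-30 (Monday)
Total calendar days: 52
Full weeks: 52 // 7 = 7 -> 35 weekdays
Remaining 3 days starting on Friday:
  Fri(w), Sat(-), Sun(-) -> 1 weekdays
Total business days: 35 + 1 = 36

36


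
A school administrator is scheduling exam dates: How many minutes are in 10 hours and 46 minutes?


Hours: 10
Minutes: 46
Convert hours to minutes: 10 x 60 = 600
Add remaining minutes: 600 + 46 = 646

646


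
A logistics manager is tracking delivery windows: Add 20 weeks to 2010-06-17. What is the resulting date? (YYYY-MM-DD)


Start: 2010-06-17
Weeks to add: 20
Convert to days: 20 x 7 = 140 days
Add 140 days to 2010-06-17
Result: 2010-11-04

2010-11-04


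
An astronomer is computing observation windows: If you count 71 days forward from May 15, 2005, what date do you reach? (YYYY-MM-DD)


Start: 2005-05-15
Adding 71 days
Days remaining in May: 16
After May: 55 days still to add
June 2005: 30 days, 25 remaining
July 2005 has 31 days, need 25
Result: 2005-07-25

2005-07-25


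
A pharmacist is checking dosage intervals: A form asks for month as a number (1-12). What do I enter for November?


Calendar month order:
10. October
11. November <--
12. December
November is month number 11

11


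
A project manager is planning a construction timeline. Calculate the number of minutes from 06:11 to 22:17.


Start time: 06:11 = 371 minutes from midnight
End time: 22:17 = 1337 minutes from midnight
Difference: 1337 - 371 = 966 minutes
That is 16 hours and 6 minutes

966


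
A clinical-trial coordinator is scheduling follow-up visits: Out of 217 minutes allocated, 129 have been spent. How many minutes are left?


Total budget: 217 minutes
Time used: 129 minutes
Remaining: 217 - 129 = 88 minutes
Percent used: 59.4%
Percent remaining: 40.6%

88


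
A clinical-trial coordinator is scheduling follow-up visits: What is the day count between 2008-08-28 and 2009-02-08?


Start date: 2008-08-28
End date: 2009-02-08
Aug 2008: +4 days
Sep 2008: +30 days
Oct 2008: +31 days
... (4 more months)
Total: 164 days

164


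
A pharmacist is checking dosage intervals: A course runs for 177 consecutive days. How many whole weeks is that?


Total days: 177
Days per week: 7
Division: 177 / 7 = 25 remainder 2
Complete weeks: 25
Remaining days: 2

25


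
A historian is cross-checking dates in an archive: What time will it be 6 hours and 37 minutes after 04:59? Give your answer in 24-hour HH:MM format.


Start time: 04:59
Adding: 6 hours 37 minutes
Minutes: 59 + 37 = 96
Minute overflow: 96 >= 60, so carry 1 hour, minutes = 36
Hours: 4 + 6 + 1 = 11
Result: 11:36

11:36


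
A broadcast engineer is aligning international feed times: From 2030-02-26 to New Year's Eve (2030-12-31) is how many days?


Start: February 26, 2030
End: December 31, 2030
Days left in February: 2
March: 31
April: 30
May: 31
June: 30
... plus remaining months
Sum of remaining months: 306
Total: 2 + 306 = 308

308


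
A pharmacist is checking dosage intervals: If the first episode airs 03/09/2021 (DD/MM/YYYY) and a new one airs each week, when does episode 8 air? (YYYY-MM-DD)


First occurrence: 2021-09-03 (occurrence 1)
Each occurrence is 7 days after the previous.
Occurrence 8 is 7 weeks after the first.
7 weeks = 49 days
2021-09-03 + 49 days = 2021-10-22

2021-10-22


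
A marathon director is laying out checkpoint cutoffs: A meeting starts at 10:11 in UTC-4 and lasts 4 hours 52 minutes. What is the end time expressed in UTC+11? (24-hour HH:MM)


Start: 10:11 in UTC-4
Step 1 - add duration:
  minutes: 11 + 52 = 63 (carry 1h)
  hours: 10 + 4 + 1 = 15
  end in UTC-4: 15:03
Step 2 - convert UTC-4 -> UTC+11:
  offset difference: 11 - (-4) = 15 hours
  15 + (15) = 30 -> mod 24 = 6
Result: 06:03 in UTC+11

06:03


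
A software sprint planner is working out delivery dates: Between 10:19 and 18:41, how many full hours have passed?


Start: 10:19
End: 18:41
Hour difference: 18 - 10 = 8 hours
Minute difference: 41 - 19 = 22 minutes
Total minutes: 502
Complete hours: 502 / 60 = 8 (remainder 22)

8


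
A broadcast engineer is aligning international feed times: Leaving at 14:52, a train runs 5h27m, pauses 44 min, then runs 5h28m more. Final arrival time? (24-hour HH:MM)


Depart: 14:52
Leg 1: +327 min -> 20:19
Layover: +44 min -> 21:03
Leg 2: +328 min -> 02:31
Total travel: 699 minutes = 11h 39m
Arrival: 02:31

02:31


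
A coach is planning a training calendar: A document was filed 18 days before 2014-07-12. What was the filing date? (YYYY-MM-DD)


Start: 2014-07-12
Subtracting 18 days
Days already passed in July: 12
After going back through July: 6 more days to subtract
June 2014 has 30 days, need 6
Result: 2014-06-24

2014-06-24


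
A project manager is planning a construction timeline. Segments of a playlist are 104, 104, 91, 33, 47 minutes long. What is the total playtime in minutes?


Durations: 104, 104, 91, 33, 47
Running sum: 104
+ 104 = 208
+ 91 = 299
+ 33 = 332
+ 47 = 379
Total duration: 379 minutes
That is 6 hours and 19 minutes

379


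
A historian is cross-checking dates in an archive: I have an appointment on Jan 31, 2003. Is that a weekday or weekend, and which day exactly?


Date: 2003-01-31
January 1, 2003 is a Wednesday
Day of year: 31
Offset from Jan 1: 30 days
30 mod 7 = 2
Result: Friday

Friday


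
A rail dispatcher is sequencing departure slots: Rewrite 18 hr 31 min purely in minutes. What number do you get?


Hours: 18
Extra minutes: 31
Minutes per hour: 60
Hours to minutes: 18 x 60 = 1080
Total: 1080 + 31 = 1111

1111


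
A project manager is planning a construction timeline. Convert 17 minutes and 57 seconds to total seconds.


Minutes: 17
Extra seconds: 57
Seconds per minute: 60
Minutes to seconds: 17 x 60 = 1020
Total: 1020 + 57 = 1077

1077


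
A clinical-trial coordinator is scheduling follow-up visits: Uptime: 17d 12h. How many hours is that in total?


Days: 17
Extra hours: 12
Hours per day: 24
Days to hours: 17 x 24 = 408
Total: 408 + 12 = 420

420


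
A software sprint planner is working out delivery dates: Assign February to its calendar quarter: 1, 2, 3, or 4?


Month: February (month 2)
Q1: January-March (months 1-3)
Q2: April-June (months 4-6)
Q3: July-September (months 7-9)
Q4: October-December (months 10-12)
Month 2 falls in Q1

1


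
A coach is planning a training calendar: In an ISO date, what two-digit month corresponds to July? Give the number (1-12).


Calendar month order:
6. June
7. July <--
8. August
July is month number 7

7


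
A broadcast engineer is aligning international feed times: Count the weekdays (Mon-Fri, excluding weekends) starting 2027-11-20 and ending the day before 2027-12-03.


Start: 2027-11-20 (Saturday)
End (exclusive): 2027-12-03 (Friday)
Total calendar days: 13
Full weeks: 13 // 7 = 1 -> 5 weekdays
Remaining 6 days starting on Saturday:
  Sat(-), Sun(-), Mon(w), Tue(w), Wed(w), Thu(w) -> 4 weekdays
Total business days: 5 + 4 = 9

9


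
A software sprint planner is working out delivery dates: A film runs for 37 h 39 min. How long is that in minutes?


Hours: 37
Minutes: 39
Convert hours to minutes: 37 x 60 = 2220
Add remaining minutes: 2220 + 39 = 2259

2259


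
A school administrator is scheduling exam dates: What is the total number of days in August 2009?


Month: August
Year: 2009
August is a 31-day month
Total: 31 days

31


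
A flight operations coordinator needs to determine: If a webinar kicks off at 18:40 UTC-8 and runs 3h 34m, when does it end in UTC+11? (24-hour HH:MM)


Start: 18:40 in UTC-8
Step 1 - add duration:
  minutes: 40 + 34 = 74 (carry 1h)
  hours: 18 + 3 + 1 = 22
  end in UTC-8: 22:14
Step 2 - convert UTC-8 -> UTC+11:
  offset difference: 11 - (-8) = 19 hours
  22 + (19) = 41 -> mod 24 = 17
Result: 17:14 in UTC+11

17:14
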